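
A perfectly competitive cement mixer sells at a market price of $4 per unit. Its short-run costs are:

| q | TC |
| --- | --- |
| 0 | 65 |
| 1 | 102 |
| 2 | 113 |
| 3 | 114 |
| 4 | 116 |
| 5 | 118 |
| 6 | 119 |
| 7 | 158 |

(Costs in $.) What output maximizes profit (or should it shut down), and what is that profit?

Tabulate TR − TC: q=0: -65; q=1: -98; q=2: -105; q=3: -102; q=4: -100; q=5: -98; q=6: -95; q=7: -130.
Profit is highest at q = 0. Equivalently, the lowest AVC in the table is 54/6 ≈ $9 at q = 6, and P = $4 falls below it — price never covers variable cost, so the firm shuts down and loses only its fixed cost.

q = 0 (shut down); profit = -$65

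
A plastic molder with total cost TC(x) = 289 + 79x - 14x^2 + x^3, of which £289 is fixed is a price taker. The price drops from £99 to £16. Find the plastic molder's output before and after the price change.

MC = 79 - 28x + 3x^2; the shutdown threshold is min AVC = £30 (at x = 7).
With P = £99 above the shutdown price, P = MC gives x = 10.
At P = £16 < min AVC = £30, price no longer covers variable cost at any output, so the firm shuts down: x = 0.

Output falls from 10 to 0 (the firm shuts down)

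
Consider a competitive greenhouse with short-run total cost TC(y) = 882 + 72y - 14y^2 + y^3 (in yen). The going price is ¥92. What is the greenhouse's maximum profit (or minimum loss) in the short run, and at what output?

Profit = -¥282 at y = 10

AVC = 72 - 14y + y^2; min AVC = ¥23 at y = 7. Since P = ¥92 ≥ min AVC, the firm produces.
With MC = 72 - 28y + 3y^2, P = MC on the upward-sloping part at y* = 10.
TR = 92·10 = 920. TC = 882 + 320 = 1202. Profit = 920 − 1202 = -¥282.
Shutting down would mean losing the fixed cost of ¥882, so operating at a loss of ¥282 is better by ¥600.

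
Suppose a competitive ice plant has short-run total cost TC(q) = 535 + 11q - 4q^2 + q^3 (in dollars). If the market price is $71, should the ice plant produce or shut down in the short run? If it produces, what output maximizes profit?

Produce at q = 6

From TC, MC = TC'(q) = 11 - 8q + 3q^2 and AVC = VC/q = 11 - 4q + q^2.
The AVC parabola has its vertex at q = 4/2 = 2, where AVC = 11 - 4·2 + 2^2 = $7.
Since P = $71 ≥ min AVC = $7, price covers variable cost and the firm should produce.
Set P = MC: 71 = 11 - 8q + 3q^2 → -60 - 8q + 3q^2 = 0. The roots are q = -10/3 and q = 6; the profit-maximizing output is on the rising part of MC, so q* = 6.
Check: AVC at q = 6 is $23 ≤ P, so revenue covers variable cost.
Profit = P·q − TC = 71·6 − 673 = -$247, a loss, but smaller than the $535 fixed cost the firm would lose by shutting down.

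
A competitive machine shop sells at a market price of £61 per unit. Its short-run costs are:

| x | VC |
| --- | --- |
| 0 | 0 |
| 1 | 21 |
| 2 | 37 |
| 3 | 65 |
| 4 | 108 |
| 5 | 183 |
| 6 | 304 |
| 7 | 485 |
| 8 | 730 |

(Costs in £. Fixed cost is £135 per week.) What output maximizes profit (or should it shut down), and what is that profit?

Tabulate TR − TC: x=0: -135; x=1: -95; x=2: -50; x=3: -17; x=4: 1; x=5: -13; x=6: -73; x=7: -193; x=8: -377.
Profit is maximized at x = 4. AVC there is 108/4 = £27 ≤ P, so producing beats shutting down (which would give -£135).

x = 4; profit = £1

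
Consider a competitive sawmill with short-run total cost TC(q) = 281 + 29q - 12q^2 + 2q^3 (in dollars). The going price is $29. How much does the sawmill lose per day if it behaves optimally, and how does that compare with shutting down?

AVC = 29 - 12q + 2q^2 has its minimum $11 at q = 3; price $29 clears that bar, so the firm operates.
With MC = 29 - 24q + 6q^2, P = MC on the upward-sloping part at q* = 4.
TR = 29·4 = 116. TC = 281 + 52 = 333. Profit = 116 − 333 = -$217.
Shutting down would mean losing the fixed cost of $281, so operating at a loss of $217 is better by $64.

Profit = -$217 at q = 4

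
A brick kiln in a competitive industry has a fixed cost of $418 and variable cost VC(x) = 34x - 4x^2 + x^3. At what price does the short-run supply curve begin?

$30 per unit

The firm shuts down when price falls below the minimum of average variable cost. AVC = VC/x = 34 - 4x + x^2.
dAVC/dx = -4 + 2x = 0 gives x = 2. min AVC = 34 - 4·2 + 2^2 = 30.
For P < $30 the firm produces nothing.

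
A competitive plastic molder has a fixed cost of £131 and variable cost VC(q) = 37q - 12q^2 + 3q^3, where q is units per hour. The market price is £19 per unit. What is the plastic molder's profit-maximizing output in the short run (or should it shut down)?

Shut down

From TC, MC = TC'(q) = 37 - 24q + 9q^2 and AVC = VC/q = 37 - 12q + 3q^2.
The AVC parabola has its vertex at q = 12/6 = 2, where AVC = 37 - 12·2 + 3·2^2 = £25.
P = £19 lies below min AVC = £25; no output level covers variable cost.
The firm minimizes its loss by shutting down and losing only its fixed cost of £131.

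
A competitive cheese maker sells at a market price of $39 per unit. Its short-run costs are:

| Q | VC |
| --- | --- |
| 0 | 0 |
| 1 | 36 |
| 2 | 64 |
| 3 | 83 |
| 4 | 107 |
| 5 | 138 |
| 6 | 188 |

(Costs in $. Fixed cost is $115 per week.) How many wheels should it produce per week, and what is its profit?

Profit at each row (π = 39Q − TC): Q=0: -115; Q=1: -112; Q=2: -101; Q=3: -81; Q=4: -66; Q=5: -58; Q=6: -69.
Profit is maximized at Q = 5. AVC there is 138/5 = $27.60 ≤ P, so producing beats shutting down (which would give -$115).

Q = 5; profit = -$58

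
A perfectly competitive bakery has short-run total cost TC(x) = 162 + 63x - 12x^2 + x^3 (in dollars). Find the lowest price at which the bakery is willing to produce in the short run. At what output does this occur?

$27 per unit, at x = 6

The firm shuts down when price falls below the minimum of average variable cost. AVC = VC/x = 63 - 12x + x^2.
At the minimum of AVC, MC = AVC. MC = 63 - 24x + 3x^2; setting MC = AVC gives 2x^2 - 12x = 0, so x = 6. min AVC = 27.
For P < $27 the firm produces nothing.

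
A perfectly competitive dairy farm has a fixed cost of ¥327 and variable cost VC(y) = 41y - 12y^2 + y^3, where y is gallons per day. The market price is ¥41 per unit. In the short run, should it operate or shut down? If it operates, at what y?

Produce at y = 8

Variable cost is VC = 41y - 12y^2 + y^3, so AVC = VC/y = 41 - 12y + y^2 and MC = dTC/dy = 41 - 24y + 3y^2.
AVC hits its minimum where MC = AVC, at y = 6, giving min AVC = 41 - 12·6 + 6^2 = ¥5.
P = ¥41 exceeds min AVC = ¥5, so the firm stays open.
P = MC gives -24y + 3y^2 = 0, with roots 0 and 8. Take the larger (rising MC): y* = 8.
Check: AVC at y = 8 is ¥9 ≤ P, so revenue covers variable cost.
Profit = P·y − TC = 41·8 − 399 = -¥71, a loss, but smaller than the ¥327 fixed cost the firm would lose by shutting down.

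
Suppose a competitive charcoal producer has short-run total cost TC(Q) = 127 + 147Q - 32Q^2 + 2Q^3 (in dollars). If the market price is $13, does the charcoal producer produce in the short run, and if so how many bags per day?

Variable cost is VC = 147Q - 32Q^2 + 2Q^3, so AVC = VC/Q = 147 - 32Q + 2Q^2 and MC = dTC/dQ = 147 - 64Q + 6Q^2.
The AVC parabola has its vertex at Q = 32/4 = 8, where AVC = 147 - 32·8 + 2·8^2 = $19.
Since P = $13 < min AVC = $19, price fails to cover variable cost at any output.
Shutting down limits the loss to fixed cost, $127.

Shut down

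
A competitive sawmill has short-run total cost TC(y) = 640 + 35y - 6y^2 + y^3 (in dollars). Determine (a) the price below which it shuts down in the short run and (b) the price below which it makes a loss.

Shutdown price = min AVC. AVC = 35 - 6y + y^2, with vertex at y = 3 and minimum $26.
ATC = 640/y + 35 - 6y + y^2. Setting dATC/dy = −640/y^2 − 6 + 2y = 0 gives y = 8 (since 2·8^3 − 6·8^2 = 640).
min ATC = 640/8 + 35 − 6·8 + 8^2 = $131. That is the break-even price.
For $26 ≤ P < $131 the firm produces at a loss; below $26 it shuts down.

Shutdown price = $26; break-even price = $131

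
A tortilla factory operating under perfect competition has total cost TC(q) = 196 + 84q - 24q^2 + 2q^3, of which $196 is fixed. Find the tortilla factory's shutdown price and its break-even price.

Shutdown price = $12; break-even price = $42

Shutdown price = min AVC. AVC = 84 - 24q + 2q^2, with vertex at q = 6 and minimum $12.
ATC = 196/q + 84 - 24q + 2q^2. Setting dATC/dq = −196/q^2 − 24 + 4q = 0 gives q = 7 (since 4·7^3 − 24·7^2 = 196).
min ATC = 196/7 + 84 − 24·7 + 2·7^2 = $42. That is the break-even price.
For $12 ≤ P < $42 the firm produces at a loss; below $12 it shuts down.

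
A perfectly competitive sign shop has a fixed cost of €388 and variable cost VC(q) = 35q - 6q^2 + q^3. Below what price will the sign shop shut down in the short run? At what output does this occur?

€26 per unit, at q = 3

Short-run supply begins at min AVC. From VC = 35q - 6q^2 + q^3, AVC = 35 - 6q + q^2.
At the minimum of AVC, MC = AVC. MC = 35 - 12q + 3q^2; setting MC = AVC gives 2q^2 - 6q = 0, so q = 3. min AVC = 26.
The firm shuts down for any P below €26.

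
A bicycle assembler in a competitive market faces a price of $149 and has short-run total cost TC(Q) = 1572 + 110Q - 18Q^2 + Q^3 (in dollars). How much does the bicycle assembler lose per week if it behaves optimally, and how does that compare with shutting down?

Profit = -$220 at Q = 13

AVC = 110 - 18Q + Q^2; min AVC = $29 at Q = 9. Since P = $149 ≥ min AVC, the firm produces.
MC = 110 - 36Q + 3Q^2. Setting P = MC and taking the root on the rising branch gives Q* = 13.
TR = 149·13 = 1937. TC = 1572 + 585 = 2157. Profit = 1937 − 2157 = -$220.
By producing, the firm covers all variable cost plus $1352 of fixed cost; shutting down would lose the full $1572.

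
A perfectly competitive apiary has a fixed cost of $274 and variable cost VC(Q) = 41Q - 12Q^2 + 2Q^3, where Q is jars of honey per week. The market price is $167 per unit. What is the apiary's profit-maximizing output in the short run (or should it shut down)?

Strip out fixed cost: VC = 41Q - 12Q^2 + 2Q^3. Then AVC = 41 - 12Q + 2Q^2 and MC = 41 - 24Q + 6Q^2.
The AVC parabola has its vertex at Q = 12/4 = 3, where AVC = 41 - 12·3 + 2·3^2 = $23.
Because $167 ≥ $23, revenue can cover variable cost; the firm operates.
Solving P = MC: -126 - 24Q + 6Q^2 = 0 ⇒ Q = -3 or 7. On the upward-sloping branch, Q* = 7.
Check: AVC at Q = 7 is $55 ≤ P, so revenue covers variable cost.
Profit = P·Q − TC = 167·7 − 659 = $510.

Produce at Q = 7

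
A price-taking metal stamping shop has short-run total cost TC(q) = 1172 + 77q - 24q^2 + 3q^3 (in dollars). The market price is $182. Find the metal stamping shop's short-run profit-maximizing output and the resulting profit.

AVC = 77 - 24q + 3q^2; min AVC = $29 at q = 4. Since P = $182 ≥ min AVC, the firm produces.
With MC = 77 - 48q + 9q^2, P = MC on the upward-sloping part at q* = 7.
TR = 182·7 = 1274. TC = 1172 + 392 = 1564. Profit = 1274 − 1564 = -$290.
By producing, the firm covers all variable cost plus $882 of fixed cost; shutting down would lose the full $1172.

Profit = -$290 at q = 7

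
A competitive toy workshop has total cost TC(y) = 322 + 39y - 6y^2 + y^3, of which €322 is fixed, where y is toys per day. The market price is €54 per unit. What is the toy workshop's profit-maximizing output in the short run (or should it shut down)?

Strip out fixed cost: VC = 39y - 6y^2 + y^3. Then AVC = 39 - 6y + y^2 and MC = 39 - 12y + 3y^2.
The AVC parabola has its vertex at y = 6/2 = 3, where AVC = 39 - 6·3 + 3^2 = €30.
Since P = €54 ≥ min AVC = €30, price covers variable cost and the firm should produce.
Solving P = MC: -15 - 12y + 3y^2 = 0 ⇒ y = -1 or 5. On the upward-sloping branch, y* = 5.
Check: AVC at y = 5 is €34 ≤ P, so revenue covers variable cost.
Profit = P·y − TC = 54·5 − 492 = -€222, a loss, but smaller than the €322 fixed cost the firm would lose by shutting down.

Produce at y = 5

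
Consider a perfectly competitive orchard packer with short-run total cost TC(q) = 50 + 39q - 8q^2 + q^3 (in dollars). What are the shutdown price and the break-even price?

Shutdown price = min AVC. AVC = 39 - 8q + q^2, with vertex at q = 4 and minimum $23.
ATC = 50/q + 39 - 8q + q^2. Setting dATC/dq = −50/q^2 − 8 + 2q = 0 gives q = 5 (since 2·5^3 − 8·5^2 = 50).
min ATC = 50/5 + 39 − 8·5 + 5^2 = $34. That is the break-even price.
Between these two prices the firm operates at a loss; above $34 it earns a profit.

Shutdown price = $23; break-even price = $34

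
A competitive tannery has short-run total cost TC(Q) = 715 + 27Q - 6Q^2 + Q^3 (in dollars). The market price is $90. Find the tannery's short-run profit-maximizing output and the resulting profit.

Profit = -$323 at Q = 7

AVC = 27 - 6Q + Q^2; min AVC = $18 at Q = 3. Since P = $90 ≥ min AVC, the firm produces.
With MC = 27 - 12Q + 3Q^2, P = MC on the upward-sloping part at Q* = 7.
TR = 90·7 = 630. TC = 715 + 238 = 953. Profit = 630 − 953 = -$323.
By producing, the firm covers all variable cost plus $392 of fixed cost; shutting down would lose the full $715.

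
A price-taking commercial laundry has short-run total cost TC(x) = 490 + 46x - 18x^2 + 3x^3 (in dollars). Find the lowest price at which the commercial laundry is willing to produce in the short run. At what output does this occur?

$19 per unit, at x = 3

The firm shuts down when price falls below the minimum of average variable cost. AVC = VC/x = 46 - 18x + 3x^2.
At the minimum of AVC, MC = AVC. MC = 46 - 36x + 9x^2; setting MC = AVC gives 6x^2 - 18x = 0, so x = 3. min AVC = 19.
So the shutdown price is $19.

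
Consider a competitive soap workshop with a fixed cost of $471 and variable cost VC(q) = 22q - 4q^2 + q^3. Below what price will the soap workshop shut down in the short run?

$18 per unit

Short-run supply begins at min AVC. From VC = 22q - 4q^2 + q^3, AVC = 22 - 4q + q^2.
dAVC/dq = -4 + 2q = 0 gives q = 2. min AVC = 22 - 4·2 + 2^2 = 18.
So the shutdown price is $18.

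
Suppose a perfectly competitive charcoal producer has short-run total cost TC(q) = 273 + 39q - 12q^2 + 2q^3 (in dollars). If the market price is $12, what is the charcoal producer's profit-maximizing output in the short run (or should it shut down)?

Shut down

Variable cost is VC = 39q - 12q^2 + 2q^3, so AVC = VC/q = 39 - 12q + 2q^2 and MC = dTC/dq = 39 - 24q + 6q^2.
AVC hits its minimum where MC = AVC, at q = 3, giving min AVC = 39 - 12·3 + 2·3^2 = $21.
Since P = $12 < min AVC = $21, price fails to cover variable cost at any output.
Best response: produce nothing and absorb the $273 fixed cost.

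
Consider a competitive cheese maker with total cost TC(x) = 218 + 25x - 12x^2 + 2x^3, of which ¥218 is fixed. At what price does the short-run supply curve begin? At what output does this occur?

Short-run supply begins at min AVC. From VC = 25x - 12x^2 + 2x^3, AVC = 25 - 12x + 2x^2.
dAVC/dx = -12 + 4x = 0 gives x = 3. min AVC = 25 - 12·3 + 2·3^2 = 7.
So the shutdown price is ¥7.

¥7 per unit, at x = 3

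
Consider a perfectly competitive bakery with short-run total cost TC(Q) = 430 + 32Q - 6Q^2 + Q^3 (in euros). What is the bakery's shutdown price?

€23 per unit

The shutdown price is the minimum of AVC. VC = 32Q - 6Q^2 + Q^3, so AVC = 32 - 6Q + Q^2.
dAVC/dQ = -6 + 2Q = 0 gives Q = 3. min AVC = 32 - 6·3 + 3^2 = 23.
For P < €23 the firm produces nothing.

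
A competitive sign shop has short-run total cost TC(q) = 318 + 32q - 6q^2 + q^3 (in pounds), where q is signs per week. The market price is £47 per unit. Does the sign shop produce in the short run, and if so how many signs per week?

Produce at q = 5

Variable cost is VC = 32q - 6q^2 + q^3, so AVC = VC/q = 32 - 6q + q^2 and MC = dTC/dq = 32 - 12q + 3q^2.
AVC is minimized where dAVC/dq = -6 + 2q = 0, at q = 3; min AVC = 32 - 6·3 + 3^2 = £23.
Since P = £47 ≥ min AVC = £23, price covers variable cost and the firm should produce.
P = MC gives -15 - 12q + 3q^2 = 0, with roots -1 and 5. Take the larger (rising MC): q* = 5.
Check: AVC at q = 5 is £27 ≤ P, so revenue covers variable cost.
Profit = P·q − TC = 47·5 − 453 = -£218, a loss, but smaller than the £318 fixed cost the firm would lose by shutting down.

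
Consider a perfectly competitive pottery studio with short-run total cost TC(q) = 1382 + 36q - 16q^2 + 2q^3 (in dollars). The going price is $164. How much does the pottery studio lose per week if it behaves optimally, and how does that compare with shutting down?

AVC = 36 - 16q + 2q^2; min AVC = $4 at q = 4. Since P = $164 ≥ min AVC, the firm produces.
With MC = 36 - 32q + 6q^2, P = MC on the upward-sloping part at q* = 8.
TR = 164·8 = 1312. TC = 1382 + 288 = 1670. Profit = 1312 − 1670 = -$358.
That loss of $358 beats the $1382 the firm would lose by shutting down; producing recovers $1024 of fixed cost.

Profit = -$358 at q = 8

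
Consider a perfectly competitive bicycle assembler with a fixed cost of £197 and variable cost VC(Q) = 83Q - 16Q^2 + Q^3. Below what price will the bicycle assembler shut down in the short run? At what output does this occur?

The firm shuts down when price falls below the minimum of average variable cost. AVC = VC/Q = 83 - 16Q + Q^2.
At the minimum of AVC, MC = AVC. MC = 83 - 32Q + 3Q^2; setting MC = AVC gives 2Q^2 - 16Q = 0, so Q = 8. min AVC = 19.
So the shutdown price is £19.

£19 per unit, at Q = 8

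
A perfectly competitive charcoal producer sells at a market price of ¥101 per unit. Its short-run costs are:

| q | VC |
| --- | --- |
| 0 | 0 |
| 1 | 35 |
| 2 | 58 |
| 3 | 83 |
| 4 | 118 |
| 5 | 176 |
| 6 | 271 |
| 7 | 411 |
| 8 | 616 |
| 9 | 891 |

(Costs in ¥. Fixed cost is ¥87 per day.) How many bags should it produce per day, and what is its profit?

Tabulate TR − TC: q=0: -87; q=1: -21; q=2: 57; q=3: 133; q=4: 199; q=5: 242; q=6: 248; q=7: 209; q=8: 105; q=9: -69.
Profit is maximized at q = 6. AVC there is 271/6 = ¥45.17 ≤ P, so producing beats shutting down (which would give -¥87).

q = 6; profit = ¥248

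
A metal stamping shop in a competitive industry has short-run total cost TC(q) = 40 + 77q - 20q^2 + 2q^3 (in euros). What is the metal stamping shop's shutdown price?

Short-run supply begins at min AVC. From VC = 77q - 20q^2 + 2q^3, AVC = 77 - 20q + 2q^2.
dAVC/dq = -20 + 4q = 0 gives q = 5. min AVC = 77 - 20·5 + 2·5^2 = 27.
The firm shuts down for any P below €27.

€27 per unit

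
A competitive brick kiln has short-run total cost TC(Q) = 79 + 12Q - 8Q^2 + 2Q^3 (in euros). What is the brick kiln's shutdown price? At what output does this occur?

€4 per unit, at Q = 2

The shutdown price is the minimum of AVC. VC = 12Q - 8Q^2 + 2Q^3, so AVC = 12 - 8Q + 2Q^2.
At the minimum of AVC, MC = AVC. MC = 12 - 16Q + 6Q^2; setting MC = AVC gives 4Q^2 - 8Q = 0, so Q = 2. min AVC = 4.
So the shutdown price is €4.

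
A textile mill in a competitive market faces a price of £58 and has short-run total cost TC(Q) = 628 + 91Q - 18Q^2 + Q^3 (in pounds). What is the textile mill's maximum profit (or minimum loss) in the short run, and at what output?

AVC = 91 - 18Q + Q^2 has its minimum £10 at Q = 9; price £58 clears that bar, so the firm operates.
With MC = 91 - 36Q + 3Q^2, P = MC on the upward-sloping part at Q* = 11.
TR = 58·11 = 638. TC = 628 + 154 = 782. Profit = 638 − 782 = -£144.
That loss of £144 beats the £628 the firm would lose by shutting down; producing recovers £484 of fixed cost.

Profit = -£144 at Q = 11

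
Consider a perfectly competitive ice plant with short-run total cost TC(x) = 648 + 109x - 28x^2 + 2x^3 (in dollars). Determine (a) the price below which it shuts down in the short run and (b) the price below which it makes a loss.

Shutdown price = min AVC. AVC = 109 - 28x + 2x^2, with vertex at x = 7 and minimum $11.
ATC = 648/x + 109 - 28x + 2x^2. Setting dATC/dx = −648/x^2 − 28 + 4x = 0 gives x = 9 (since 4·9^3 − 28·9^2 = 648).
min ATC = 648/9 + 109 − 28·9 + 2·9^2 = $91. That is the break-even price.
For $11 ≤ P < $91 the firm produces at a loss; below $11 it shuts down.

Shutdown price = $11; break-even price = $91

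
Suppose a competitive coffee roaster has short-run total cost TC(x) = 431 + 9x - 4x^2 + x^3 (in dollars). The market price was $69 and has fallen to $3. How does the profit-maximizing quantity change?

AVC = 9 - 4x + x^2, minimized at x = 2 where min AVC = $5. MC = 9 - 8x + 3x^2.
At P = $69 ≥ min AVC, set P = MC on the rising branch: x = 6.
At P = $3 < min AVC = $5, price no longer covers variable cost at any output, so the firm shuts down: x = 0.

Output falls from 6 to 0 (the firm shuts down)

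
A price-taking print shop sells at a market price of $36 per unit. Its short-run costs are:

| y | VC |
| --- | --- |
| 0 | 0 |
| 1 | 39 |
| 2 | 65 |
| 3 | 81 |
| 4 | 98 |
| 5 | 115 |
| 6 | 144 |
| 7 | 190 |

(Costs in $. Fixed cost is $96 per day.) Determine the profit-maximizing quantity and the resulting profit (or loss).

Profit at each row (π = 36y − TC): y=0: -96; y=1: -99; y=2: -89; y=3: -69; y=4: -50; y=5: -31; y=6: -24; y=7: -34.
Profit is maximized at y = 6. AVC there is 144/6 = $24 ≤ P, so producing beats shutting down (which would give -$96).

y = 6; profit = -$24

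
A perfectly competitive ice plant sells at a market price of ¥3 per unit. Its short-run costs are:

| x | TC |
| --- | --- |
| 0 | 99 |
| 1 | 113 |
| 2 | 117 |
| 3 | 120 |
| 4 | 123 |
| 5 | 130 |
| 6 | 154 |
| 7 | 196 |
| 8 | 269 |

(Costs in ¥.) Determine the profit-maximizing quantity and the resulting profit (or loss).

Profit at each row (π = 3x − TC): x=0: -99; x=1: -110; x=2: -111; x=3: -111; x=4: -111; x=5: -115; x=6: -136; x=7: -175; x=8: -245.
Profit is highest at x = 0. Equivalently, the lowest AVC in the table is 24/4 ≈ ¥6 at x = 4, and P = ¥3 falls below it — price never covers variable cost, so the firm shuts down and loses only its fixed cost.

x = 0 (shut down); profit = -¥99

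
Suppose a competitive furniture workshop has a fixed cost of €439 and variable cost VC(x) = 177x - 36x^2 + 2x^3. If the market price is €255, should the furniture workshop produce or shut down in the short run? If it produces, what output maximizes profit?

Strip out fixed cost: VC = 177x - 36x^2 + 2x^3. Then AVC = 177 - 36x + 2x^2 and MC = 177 - 72x + 6x^2.
AVC hits its minimum where MC = AVC, at x = 9, giving min AVC = 177 - 36·9 + 2·9^2 = €15.
Since P = €255 ≥ min AVC = €15, price covers variable cost and the firm should produce.
Set P = MC: 255 = 177 - 72x + 6x^2 → -78 - 72x + 6x^2 = 0. The roots are x = -1 and x = 13; the profit-maximizing output is on the rising part of MC, so x* = 13.
Check: AVC at x = 13 is €47 ≤ P, so revenue covers variable cost.
Profit = P·x − TC = 255·13 − 1050 = €2265.

Produce at x = 13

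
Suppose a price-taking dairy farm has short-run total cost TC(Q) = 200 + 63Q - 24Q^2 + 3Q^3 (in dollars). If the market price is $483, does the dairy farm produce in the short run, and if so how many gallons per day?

Produce at Q = 10

Variable cost is VC = 63Q - 24Q^2 + 3Q^3, so AVC = VC/Q = 63 - 24Q + 3Q^2 and MC = dTC/dQ = 63 - 48Q + 9Q^2.
AVC hits its minimum where MC = AVC, at Q = 4, giving min AVC = 63 - 24·4 + 3·4^2 = $15.
Since P = $483 ≥ min AVC = $15, price covers variable cost and the firm should produce.
P = MC gives -420 - 48Q + 9Q^2 = 0, with roots -14/3 and 10. Take the larger (rising MC): Q* = 10.
Check: AVC at Q = 10 is $123 ≤ P, so revenue covers variable cost.
Profit = P·Q − TC = 483·10 − 1430 = $3400.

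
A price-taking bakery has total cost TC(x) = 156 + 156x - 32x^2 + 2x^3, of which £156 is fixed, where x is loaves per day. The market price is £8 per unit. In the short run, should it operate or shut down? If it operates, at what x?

Strip out fixed cost: VC = 156x - 32x^2 + 2x^3. Then AVC = 156 - 32x + 2x^2 and MC = 156 - 64x + 6x^2.
The AVC parabola has its vertex at x = 32/4 = 8, where AVC = 156 - 32·8 + 2·8^2 = £28.
P = £8 lies below min AVC = £28; no output level covers variable cost.
The firm minimizes its loss by shutting down and losing only its fixed cost of £156.

Shut down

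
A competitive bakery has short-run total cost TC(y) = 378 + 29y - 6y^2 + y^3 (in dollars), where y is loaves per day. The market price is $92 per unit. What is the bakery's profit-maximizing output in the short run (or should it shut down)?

Variable cost is VC = 29y - 6y^2 + y^3, so AVC = VC/y = 29 - 6y + y^2 and MC = dTC/dy = 29 - 12y + 3y^2.
AVC hits its minimum where MC = AVC, at y = 3, giving min AVC = 29 - 6·3 + 3^2 = $20.
Since P = $92 ≥ min AVC = $20, price covers variable cost and the firm should produce.
Set P = MC: 92 = 29 - 12y + 3y^2 → -63 - 12y + 3y^2 = 0. The roots are y = -3 and y = 7; the profit-maximizing output is on the rising part of MC, so y* = 7.
Check: AVC at y = 7 is $36 ≤ P, so revenue covers variable cost.
Profit = P·y − TC = 92·7 − 630 = $14.

Produce at y = 7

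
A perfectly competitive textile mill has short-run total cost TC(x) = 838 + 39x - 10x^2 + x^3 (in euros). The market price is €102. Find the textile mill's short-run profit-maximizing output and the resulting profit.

Profit = -€190 at x = 9

AVC = 39 - 10x + x^2 has its minimum €14 at x = 5; price €102 clears that bar, so the firm operates.
With MC = 39 - 20x + 3x^2, P = MC on the upward-sloping part at x* = 9.
TR = 102·9 = 918. TC = 838 + 270 = 1108. Profit = 918 − 1108 = -€190.
By producing, the firm covers all variable cost plus €648 of fixed cost; shutting down would lose the full €838.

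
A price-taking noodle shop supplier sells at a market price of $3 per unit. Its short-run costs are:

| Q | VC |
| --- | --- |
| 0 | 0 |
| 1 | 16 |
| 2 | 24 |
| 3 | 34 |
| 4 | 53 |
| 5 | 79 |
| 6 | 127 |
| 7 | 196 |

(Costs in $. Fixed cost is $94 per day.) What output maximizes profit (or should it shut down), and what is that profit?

Compute π = P·Q − TC at each output: Q=0: -94; Q=1: -107; Q=2: -112; Q=3: -119; Q=4: -135; Q=5: -158; Q=6: -203; Q=7: -269.
Profit is highest at Q = 0. Equivalently, the lowest AVC in the table is 34/3 ≈ $11.33 at Q = 3, and P = $3 falls below it — price never covers variable cost, so the firm shuts down and loses only its fixed cost.

Q = 0 (shut down); profit = -$94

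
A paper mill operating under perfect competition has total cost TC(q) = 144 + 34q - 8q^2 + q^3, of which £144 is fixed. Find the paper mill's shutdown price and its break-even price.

Shutdown price = £18; break-even price = £46

AVC = 34 - 8q + q^2; minimized at q = 4, giving min AVC = £18. That is the shutdown price.
ATC = 144/q + 34 - 8q + q^2. Setting dATC/dq = −144/q^2 − 8 + 2q = 0 gives q = 6 (since 2·6^3 − 8·6^2 = 144).
min ATC = 144/6 + 34 − 8·6 + 6^2 = £46. That is the break-even price.
Between these two prices the firm operates at a loss; above £46 it earns a profit.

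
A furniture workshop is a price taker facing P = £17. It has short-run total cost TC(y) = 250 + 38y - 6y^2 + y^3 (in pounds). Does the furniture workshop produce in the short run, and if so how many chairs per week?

Strip out fixed cost: VC = 38y - 6y^2 + y^3. Then AVC = 38 - 6y + y^2 and MC = 38 - 12y + 3y^2.
The AVC parabola has its vertex at y = 6/2 = 3, where AVC = 38 - 6·3 + 3^2 = £29.
P = £17 lies below min AVC = £29; no output level covers variable cost.
The firm minimizes its loss by shutting down and losing only its fixed cost of £250.

Shut down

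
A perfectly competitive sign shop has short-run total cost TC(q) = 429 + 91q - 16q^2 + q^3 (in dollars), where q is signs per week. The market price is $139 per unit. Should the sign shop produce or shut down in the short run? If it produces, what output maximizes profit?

From TC, MC = TC'(q) = 91 - 32q + 3q^2 and AVC = VC/q = 91 - 16q + q^2.
AVC is minimized where dAVC/dq = -16 + 2q = 0, at q = 8; min AVC = 91 - 16·8 + 8^2 = $27.
P = $139 exceeds min AVC = $27, so the firm stays open.
Set P = MC: 139 = 91 - 32q + 3q^2 → -48 - 32q + 3q^2 = 0. The roots are q = -4/3 and q = 12; the profit-maximizing output is on the rising part of MC, so q* = 12.
Check: AVC at q = 12 is $43 ≤ P, so revenue covers variable cost.
Profit = P·q − TC = 139·12 − 945 = $723.

Produce at q = 12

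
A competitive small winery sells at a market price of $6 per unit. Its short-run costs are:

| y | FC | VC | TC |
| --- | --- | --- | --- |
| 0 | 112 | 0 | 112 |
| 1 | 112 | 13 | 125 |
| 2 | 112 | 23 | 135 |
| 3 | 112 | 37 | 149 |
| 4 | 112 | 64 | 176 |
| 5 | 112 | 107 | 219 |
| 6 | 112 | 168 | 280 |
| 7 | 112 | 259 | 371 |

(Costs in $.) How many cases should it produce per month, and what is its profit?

y = 0 (shut down); profit = -$112

Profit at each row (π = 6y − TC): y=0: -112; y=1: -119; y=2: -123; y=3: -131; y=4: -152; y=5: -189; y=6: -244; y=7: -329.
Profit is highest at y = 0. Equivalently, the lowest AVC in the table is 23/2 ≈ $11.50 at y = 2, and P = $6 falls below it — price never covers variable cost, so the firm shuts down and loses only its fixed cost.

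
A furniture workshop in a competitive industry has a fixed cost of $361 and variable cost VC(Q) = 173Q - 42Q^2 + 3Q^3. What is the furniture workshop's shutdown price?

$26 per unit

The shutdown price is the minimum of AVC. VC = 173Q - 42Q^2 + 3Q^3, so AVC = 173 - 42Q + 3Q^2.
dAVC/dQ = -42 + 6Q = 0 gives Q = 7. min AVC = 173 - 42·7 + 3·7^2 = 26.
So the shutdown price is $26.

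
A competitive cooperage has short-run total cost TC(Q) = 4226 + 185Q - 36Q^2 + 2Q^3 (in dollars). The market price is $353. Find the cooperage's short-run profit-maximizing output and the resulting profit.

Profit = -$306 at Q = 14

AVC = 185 - 36Q + 2Q^2 has its minimum $23 at Q = 9; price $353 clears that bar, so the firm operates.
MC = 185 - 72Q + 6Q^2. Setting P = MC and taking the root on the rising branch gives Q* = 14.
TR = 353·14 = 4942. TC = 4226 + 1022 = 5248. Profit = 4942 − 5248 = -$306.
By producing, the firm covers all variable cost plus $3920 of fixed cost; shutting down would lose the full $4226.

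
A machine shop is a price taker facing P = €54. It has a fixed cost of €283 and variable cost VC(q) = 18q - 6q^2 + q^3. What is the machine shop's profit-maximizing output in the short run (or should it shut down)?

Produce at q = 6

From TC, MC = TC'(q) = 18 - 12q + 3q^2 and AVC = VC/q = 18 - 6q + q^2.
AVC hits its minimum where MC = AVC, at q = 3, giving min AVC = 18 - 6·3 + 3^2 = €9.
Because €54 ≥ €9, revenue can cover variable cost; the firm operates.
Solving P = MC: -36 - 12q + 3q^2 = 0 ⇒ q = -2 or 6. On the upward-sloping branch, q* = 6.
Check: AVC at q = 6 is €18 ≤ P, so revenue covers variable cost.
Profit = P·q − TC = 54·6 − 391 = -€67, a loss, but smaller than the €283 fixed cost the firm would lose by shutting down.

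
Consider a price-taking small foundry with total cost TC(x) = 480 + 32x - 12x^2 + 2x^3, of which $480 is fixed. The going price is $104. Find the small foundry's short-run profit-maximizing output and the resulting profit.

Profit = -$48 at x = 6

AVC = 32 - 12x + 2x^2; min AVC = $14 at x = 3. Since P = $104 ≥ min AVC, the firm produces.
MC = 32 - 24x + 6x^2. Setting P = MC and taking the root on the rising branch gives x* = 6.
TR = 104·6 = 624. TC = 480 + 192 = 672. Profit = 624 − 672 = -$48.
By producing, the firm covers all variable cost plus $432 of fixed cost; shutting down would lose the full $480.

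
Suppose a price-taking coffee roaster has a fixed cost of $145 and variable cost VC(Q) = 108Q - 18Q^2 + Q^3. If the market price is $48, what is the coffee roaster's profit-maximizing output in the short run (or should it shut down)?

Produce at Q = 10

From TC, MC = TC'(Q) = 108 - 36Q + 3Q^2 and AVC = VC/Q = 108 - 18Q + Q^2.
AVC hits its minimum where MC = AVC, at Q = 9, giving min AVC = 108 - 18·9 + 9^2 = $27.
P = $48 exceeds min AVC = $27, so the firm stays open.
Set P = MC: 48 = 108 - 36Q + 3Q^2 → 60 - 36Q + 3Q^2 = 0. The roots are Q = 2 and Q = 10; the profit-maximizing output is on the rising part of MC, so Q* = 10.
Check: AVC at Q = 10 is $28 ≤ P, so revenue covers variable cost.
Profit = P·Q − TC = 48·10 − 425 = $55.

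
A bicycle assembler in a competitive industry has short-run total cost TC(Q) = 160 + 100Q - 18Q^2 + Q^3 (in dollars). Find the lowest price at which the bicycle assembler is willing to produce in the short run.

$19 per unit

The shutdown price is the minimum of AVC. VC = 100Q - 18Q^2 + Q^3, so AVC = 100 - 18Q + Q^2.
At the minimum of AVC, MC = AVC. MC = 100 - 36Q + 3Q^2; setting MC = AVC gives 2Q^2 - 18Q = 0, so Q = 9. min AVC = 19.
So the shutdown price is $19.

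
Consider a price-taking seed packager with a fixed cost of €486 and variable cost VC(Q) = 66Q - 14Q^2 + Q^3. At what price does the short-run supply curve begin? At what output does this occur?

€17 per unit, at Q = 7

Short-run supply begins at min AVC. From VC = 66Q - 14Q^2 + Q^3, AVC = 66 - 14Q + Q^2.
At the minimum of AVC, MC = AVC. MC = 66 - 28Q + 3Q^2; setting MC = AVC gives 2Q^2 - 14Q = 0, so Q = 7. min AVC = 17.
So the shutdown price is €17.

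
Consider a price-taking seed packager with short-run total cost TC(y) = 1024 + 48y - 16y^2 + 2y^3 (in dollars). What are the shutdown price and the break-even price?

Shutdown price = $16; break-even price = $176

Shutdown price = min AVC. AVC = 48 - 16y + 2y^2, with vertex at y = 4 and minimum $16.
ATC = 1024/y + 48 - 16y + 2y^2. Setting dATC/dy = −1024/y^2 − 16 + 4y = 0 gives y = 8 (since 4·8^3 − 16·8^2 = 1024).
min ATC = 1024/8 + 48 − 16·8 + 2·8^2 = $176. That is the break-even price.
Between these two prices the firm operates at a loss; above $176 it earns a profit.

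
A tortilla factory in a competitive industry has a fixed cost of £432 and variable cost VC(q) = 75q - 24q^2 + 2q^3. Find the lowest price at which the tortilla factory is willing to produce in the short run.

The firm shuts down when price falls below the minimum of average variable cost. AVC = VC/q = 75 - 24q + 2q^2.
At the minimum of AVC, MC = AVC. MC = 75 - 48q + 6q^2; setting MC = AVC gives 4q^2 - 24q = 0, so q = 6. min AVC = 3.
For P < £3 the firm produces nothing.

£3 per unit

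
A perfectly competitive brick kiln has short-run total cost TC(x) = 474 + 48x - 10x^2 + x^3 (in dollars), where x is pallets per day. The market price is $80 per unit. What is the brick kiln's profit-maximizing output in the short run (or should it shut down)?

Produce at x = 8

From TC, MC = TC'(x) = 48 - 20x + 3x^2 and AVC = VC/x = 48 - 10x + x^2.
AVC is minimized where dAVC/dx = -10 + 2x = 0, at x = 5; min AVC = 48 - 10·5 + 5^2 = $23.
Because $80 ≥ $23, revenue can cover variable cost; the firm operates.
P = MC gives -32 - 20x + 3x^2 = 0, with roots -4/3 and 8. Take the larger (rising MC): x* = 8.
Check: AVC at x = 8 is $32 ≤ P, so revenue covers variable cost.
Profit = P·x − TC = 80·8 − 730 = -$90, a loss, but smaller than the $474 fixed cost the firm would lose by shutting down.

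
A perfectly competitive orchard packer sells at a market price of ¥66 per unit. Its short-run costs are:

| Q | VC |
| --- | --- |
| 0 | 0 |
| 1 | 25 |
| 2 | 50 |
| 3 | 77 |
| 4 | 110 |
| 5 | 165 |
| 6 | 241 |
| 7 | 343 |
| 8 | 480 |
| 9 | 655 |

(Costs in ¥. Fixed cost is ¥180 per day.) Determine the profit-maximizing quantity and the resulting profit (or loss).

Q = 5; profit = -¥15

Profit at each row (π = 66Q − TC): Q=0: -180; Q=1: -139; Q=2: -98; Q=3: -59; Q=4: -26; Q=5: -15; Q=6: -25; Q=7: -61; Q=8: -132; Q=9: -241.
Profit is maximized at Q = 5. AVC there is 165/5 = ¥33 ≤ P, so producing beats shutting down (which would give -¥180).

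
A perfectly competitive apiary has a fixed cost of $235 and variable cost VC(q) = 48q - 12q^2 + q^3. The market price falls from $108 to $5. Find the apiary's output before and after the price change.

Output falls from 10 to 0 (the firm shuts down)

AVC = 48 - 12q + q^2, minimized at q = 6 where min AVC = $12. MC = 48 - 24q + 3q^2.
At P = $108 ≥ min AVC, set P = MC on the rising branch: q = 10.
At P = $5 < min AVC = $12, price no longer covers variable cost at any output, so the firm shuts down: q = 0.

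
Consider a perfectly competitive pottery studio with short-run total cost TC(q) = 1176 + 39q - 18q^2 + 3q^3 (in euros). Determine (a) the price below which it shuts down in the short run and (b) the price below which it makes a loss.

Shutdown price = €12; break-even price = €228

Shutdown price = min AVC. AVC = 39 - 18q + 3q^2, with vertex at q = 3 and minimum €12.
ATC = 1176/q + 39 - 18q + 3q^2. Setting dATC/dq = −1176/q^2 − 18 + 6q = 0 gives q = 7 (since 6·7^3 − 18·7^2 = 1176).
min ATC = 1176/7 + 39 − 18·7 + 3·7^2 = €228. That is the break-even price.
For €12 ≤ P < €228 the firm produces at a loss; below €12 it shuts down.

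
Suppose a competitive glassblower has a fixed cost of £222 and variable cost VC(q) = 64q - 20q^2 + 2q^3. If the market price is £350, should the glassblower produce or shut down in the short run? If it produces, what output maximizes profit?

From TC, MC = TC'(q) = 64 - 40q + 6q^2 and AVC = VC/q = 64 - 20q + 2q^2.
The AVC parabola has its vertex at q = 20/4 = 5, where AVC = 64 - 20·5 + 2·5^2 = £14.
Because £350 ≥ £14, revenue can cover variable cost; the firm operates.
Solving P = MC: -286 - 40q + 6q^2 = 0 ⇒ q = -13/3 or 11. On the upward-sloping branch, q* = 11.
Check: AVC at q = 11 is £86 ≤ P, so revenue covers variable cost.
Profit = P·q − TC = 350·11 − 1168 = £2682.

Produce at q = 11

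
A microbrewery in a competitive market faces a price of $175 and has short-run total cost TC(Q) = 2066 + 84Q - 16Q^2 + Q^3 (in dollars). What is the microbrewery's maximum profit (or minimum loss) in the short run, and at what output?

Profit = -$376 at Q = 13

AVC = 84 - 16Q + Q^2 has its minimum $20 at Q = 8; price $175 clears that bar, so the firm operates.
With MC = 84 - 32Q + 3Q^2, P = MC on the upward-sloping part at Q* = 13.
TR = 175·13 = 2275. TC = 2066 + 585 = 2651. Profit = 2275 − 2651 = -$376.
By producing, the firm covers all variable cost plus $1690 of fixed cost; shutting down would lose the full $2066.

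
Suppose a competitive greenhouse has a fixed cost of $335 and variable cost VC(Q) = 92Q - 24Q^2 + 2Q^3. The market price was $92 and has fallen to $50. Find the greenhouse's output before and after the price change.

Output falls from 8 to 7

MC = 92 - 48Q + 6Q^2; the shutdown threshold is min AVC = $20 (at Q = 6).
At P = $92 ≥ min AVC, set P = MC on the rising branch: Q = 8.
At P = $50 ≥ min AVC, set P = MC: Q = 7. The firm stays open but cuts output.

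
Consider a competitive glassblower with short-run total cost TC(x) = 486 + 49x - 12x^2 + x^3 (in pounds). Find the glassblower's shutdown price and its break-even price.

AVC = 49 - 12x + x^2; minimized at x = 6, giving min AVC = £13. That is the shutdown price.
ATC = 486/x + 49 - 12x + x^2. Setting dATC/dx = −486/x^2 − 12 + 2x = 0 gives x = 9 (since 2·9^3 − 12·9^2 = 486).
min ATC = 486/9 + 49 − 12·9 + 9^2 = £76. That is the break-even price.
Between these two prices the firm operates at a loss; above £76 it earns a profit.

Shutdown price = £13; break-even price = £76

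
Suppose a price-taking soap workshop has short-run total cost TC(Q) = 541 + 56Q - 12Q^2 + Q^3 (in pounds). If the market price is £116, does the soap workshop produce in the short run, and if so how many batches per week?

From TC, MC = TC'(Q) = 56 - 24Q + 3Q^2 and AVC = VC/Q = 56 - 12Q + Q^2.
The AVC parabola has its vertex at Q = 12/2 = 6, where AVC = 56 - 12·6 + 6^2 = £20.
P = £116 exceeds min AVC = £20, so the firm stays open.
Solving P = MC: -60 - 24Q + 3Q^2 = 0 ⇒ Q = -2 or 10. On the upward-sloping branch, Q* = 10.
Check: AVC at Q = 10 is £36 ≤ P, so revenue covers variable cost.
Profit = P·Q − TC = 116·10 − 901 = £259.

Produce at Q = 10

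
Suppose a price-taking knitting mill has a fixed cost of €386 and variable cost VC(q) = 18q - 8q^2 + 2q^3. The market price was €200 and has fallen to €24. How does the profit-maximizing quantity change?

Output falls from 7 to 3

MC = 18 - 16q + 6q^2; the shutdown threshold is min AVC = €10 (at q = 2).
At P = €200 ≥ min AVC, set P = MC on the rising branch: q = 7.
At P = €24 ≥ min AVC, set P = MC: q = 3. The firm stays open but cuts output.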